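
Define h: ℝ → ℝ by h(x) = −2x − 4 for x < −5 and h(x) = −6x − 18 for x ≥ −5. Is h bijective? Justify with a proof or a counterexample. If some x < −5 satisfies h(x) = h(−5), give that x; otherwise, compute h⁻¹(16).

-8

Both pieces are strictly decreasing (slopes −2 and −6), so each is injective on its own interval.
The left piece maps (−∞, −5) onto (6, ∞); the right piece maps [−5, ∞) onto (−∞, 12].
These images overlap. In particular h(−5) = 12 (right piece), and solving −2x − 4 = 12 on the left piece gives x = −8 < −5.
So h(−8) = h(−5) with −8 ≠ −5, and h is not injective, hence not bijective. This x = −8 is the requested value below −5.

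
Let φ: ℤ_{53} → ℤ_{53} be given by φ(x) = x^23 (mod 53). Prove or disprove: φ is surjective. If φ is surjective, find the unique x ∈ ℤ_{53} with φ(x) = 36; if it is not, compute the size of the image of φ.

46

Since 53 is prime, the nonzero elements of ℤ_{53} form a cyclic group of order 52.
As gcd(23, 52) = 1, raising to the 23rd power is a bijection on this group: if x_1^23 ≡ x_2^23 then (x_1x_2^{−1})^23 = 1, and the only element of order dividing gcd(23, 52) = 1 is 1, so x_1 = x_2.
With φ(0) = 0 this makes φ injective on all of ℤ_{53}, hence bijective (finite equal-size domain and codomain). In particular φ is surjective.
Since φ is surjective, we find the preimage of 36. The inverse of x ↦ x^23 on (ℤ_{53})^× is x ↦ x^43, because 23·43 = 989 = 19·52 + 1 ≡ 1 (mod 52) and x^{52} = 1 for x ≠ 0 (Fermat). So φ⁻¹(36) = 36^43 mod 53.
Repeated squaring mod 53: 36^1 ≡ 36, 36^2 ≡ 36² = 1296 ≡ 24, 36^4 ≡ 24² = 576 ≡ 46, 36^8 ≡ 46² = 2116 ≡ 49, 36^16 ≡ 49² = 2401 ≡ 16, 36^32 ≡ 16² = 256 ≡ 44. Since 43 = 32 + 8 + 2 + 1, 36^43 ≡ 44·49·24·36: 44·49 = 2156 ≡ 36, then 36·24 = 864 ≡ 16, then 16·36 = 576 ≡ 46. So 36^43 ≡ 46 (mod 53).
Hence φ⁻¹(36) = 46.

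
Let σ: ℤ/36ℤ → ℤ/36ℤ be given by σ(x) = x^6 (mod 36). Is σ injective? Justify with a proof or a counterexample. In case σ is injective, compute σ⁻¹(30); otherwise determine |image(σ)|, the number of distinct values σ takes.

4

σ(2): Repeated squaring mod 36: 2^1 ≡ 2, 2^2 ≡ 2² = 4, 2^4 ≡ 4² = 16. Since 6 = 4 + 2, 2^6 ≡ 16·4: 16·4 = 64 ≡ 28. So 2^6 ≡ 28 (mod 36).
σ(4): Repeated squaring mod 36: 4^1 ≡ 4, 4^2 ≡ 4² = 16, 4^4 ≡ 16² = 256 ≡ 4. Since 6 = 4 + 2, 4^6 ≡ 4·16: 4·16 = 64 ≡ 28. So 4^6 ≡ 28 (mod 36).
So σ(2) = σ(4) = 28 while 2 ≠ 4, therefore σ is not injective.
Since σ is not injective, we determine |image(σ)|. Computing x^6 mod 36 for each x (by repeated squaring, reducing mod 36 at every step), the values σ(0), σ(1), …, σ(35) are: 0, 1, 28, 9, 28, 1, 0, 1, 28, 9, 28, 1, 0, 1, 28, 9, 28, 1, 0, 1, 28, 9, 28, 1, 0, 1, 28, 9, 28, 1, 0, 1, 28, 9, 28, 1.
The distinct values are {0, 1, 9, 28}; there are 4 of them.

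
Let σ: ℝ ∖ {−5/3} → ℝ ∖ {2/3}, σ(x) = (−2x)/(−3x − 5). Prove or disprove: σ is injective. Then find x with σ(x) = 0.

Suppose σ(s) = σ(t). Cross-multiplying: (−2s)(−3t − 5) = (−2t)(−3s − 5).
Expanding both sides and cancelling the symmetric terms leaves 10·(s − t) = 0. Since 10 ≠ 0, s = t. Thus σ is injective.
Solving σ(x) = 0: cross-multiplying gives −2x = 0(−3x − 5), which rearranges to −2x = 0, so x = 0.

0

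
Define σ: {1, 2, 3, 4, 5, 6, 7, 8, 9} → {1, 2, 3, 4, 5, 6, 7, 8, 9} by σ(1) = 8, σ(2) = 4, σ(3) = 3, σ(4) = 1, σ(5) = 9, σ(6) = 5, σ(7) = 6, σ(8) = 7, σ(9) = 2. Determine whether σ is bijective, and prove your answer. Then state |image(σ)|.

9

The values 8, 4, 3, 1, 9, 5, 6, 7, 2 are a permutation of {1, 2, 3, 4, 5, 6, 7, 8, 9}: each element appears exactly once.
So σ is injective and surjective, hence bijective.
The image of σ is {1, 2, 3, 4, 5, 6, 7, 8, 9}, which has 9 elements.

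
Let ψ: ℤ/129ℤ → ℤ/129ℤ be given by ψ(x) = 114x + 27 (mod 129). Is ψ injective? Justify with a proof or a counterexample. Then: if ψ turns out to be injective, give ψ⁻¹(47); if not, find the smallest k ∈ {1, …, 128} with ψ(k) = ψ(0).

43

We have gcd(114, 129) = 3 > 1. Taking s = 0 and t = 43: ψ(0) = 27 and ψ(43) = 114·43 + 27 = 4929 ≡ 27 (mod 129).
So ψ(0) = ψ(43) while 0 ≠ 43, hence ψ is not injective.
Since ψ is not injective, we find the least positive k with ψ(k) = ψ(0): this means 114k ≡ 0 (mod 129), i.e. 129 ∣ 114k. Since gcd(114, 129) = 3, dividing through by 3 this holds exactly when 43 ∣ 38k, and as gcd(38, 43) = 1, exactly when 43 ∣ k.
The smallest positive such k is 43.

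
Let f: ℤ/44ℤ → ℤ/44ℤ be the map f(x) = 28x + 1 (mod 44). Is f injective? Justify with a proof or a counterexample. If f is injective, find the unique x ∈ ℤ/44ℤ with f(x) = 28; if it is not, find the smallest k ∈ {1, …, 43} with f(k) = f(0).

11

We have gcd(28, 44) = 4 > 1. Taking s = 0 and t = 11: f(0) = 1 and f(11) = 28·11 + 1 = 309 ≡ 1 (mod 44).
So f(0) = f(11) while 0 ≠ 11, therefore f is not injective.
Since f is not injective, we find the least positive k with f(k) = f(0): this means 28k ≡ 0 (mod 44), i.e. 44 ∣ 28k. Since gcd(28, 44) = 4, dividing through by 4 this holds exactly when 11 ∣ 7k, and as gcd(7, 11) = 1, exactly when 11 ∣ k.
The smallest positive such k is 11.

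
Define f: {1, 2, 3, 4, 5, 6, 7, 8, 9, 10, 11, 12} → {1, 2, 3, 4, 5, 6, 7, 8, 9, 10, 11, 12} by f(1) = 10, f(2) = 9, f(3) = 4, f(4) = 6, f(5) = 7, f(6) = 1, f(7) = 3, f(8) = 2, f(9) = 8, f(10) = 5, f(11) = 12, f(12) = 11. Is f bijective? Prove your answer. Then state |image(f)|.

12

The values 10, 9, 4, 6, 7, 1, 3, 2, 8, 5, 12, 11 are a permutation of {1, 2, 3, 4, 5, 6, 7, 8, 9, 10, 11, 12}: each element appears exactly once.
So f is injective and surjective, hence bijective.
The image of f is {1, 2, 3, 4, 5, 6, 7, 8, 9, 10, 11, 12}, which has 12 elements.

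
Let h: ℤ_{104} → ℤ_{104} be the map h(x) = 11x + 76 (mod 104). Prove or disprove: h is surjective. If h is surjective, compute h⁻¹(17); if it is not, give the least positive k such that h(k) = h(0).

23

Since gcd(11, 104) = 1, 11 is invertible modulo 104. Euclid's algorithm: 104 = 9·11 + 5, 11 = 2·5 + 1; back-substituting gives 1 = 19·11 − 2·104, so 11⁻¹ ≡ 19 (mod 104).
Then y ↦ 19(y − 76) is a two-sided inverse to h, so every y ∈ ℤ_{104} has a preimage.
Therefore h is surjective.
Since h is surjective, we compute h⁻¹(17): solve 11x + 76 ≡ 17 (mod 104), i.e. 11x ≡ 45 (mod 104).
Multiplying by 11⁻¹ = 19 gives x ≡ 19·45 = 855 = 8·104 + 23 ≡ 23 (mod 104).
Check: h(23) = 11·23 + 76 = 329 = 3·104 + 17 ≡ 17 (mod 104).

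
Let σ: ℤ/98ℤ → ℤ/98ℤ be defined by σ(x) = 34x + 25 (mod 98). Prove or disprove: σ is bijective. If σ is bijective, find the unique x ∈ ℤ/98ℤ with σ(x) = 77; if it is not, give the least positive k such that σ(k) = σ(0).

49

We have gcd(34, 98) = 2 > 1. Taking s = 0 and t = 49: σ(0) = 25 and σ(49) = 34·49 + 25 = 1691 ≡ 25 (mod 98).
So σ(0) = σ(49) while 0 ≠ 49, hence σ is not injective, hence not bijective.
Since σ is not bijective, we find the least positive k with σ(k) = σ(0): this means 34k ≡ 0 (mod 98), i.e. 98 ∣ 34k. Since gcd(34, 98) = 2, dividing through by 2 this holds exactly when 49 ∣ 17k, and as gcd(17, 49) = 1, exactly when 49 ∣ k.
The smallest positive such k is 49.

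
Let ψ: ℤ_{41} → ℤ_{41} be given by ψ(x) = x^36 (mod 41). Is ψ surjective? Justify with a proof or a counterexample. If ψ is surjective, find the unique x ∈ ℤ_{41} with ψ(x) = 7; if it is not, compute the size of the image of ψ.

ψ(4): Repeated squaring mod 41: 4^1 ≡ 4, 4^2 ≡ 4² = 16, 4^4 ≡ 16² = 256 ≡ 10, 4^8 ≡ 10² = 100 ≡ 18, 4^16 ≡ 18² = 324 ≡ 37, 4^32 ≡ 37² = 1369 ≡ 16. Since 36 = 32 + 4, 4^36 ≡ 16·10: 16·10 = 160 ≡ 37. So 4^36 ≡ 37 (mod 41).
ψ(5): Repeated squaring mod 41: 5^1 ≡ 5, 5^2 ≡ 5² = 25, 5^4 ≡ 25² = 625 ≡ 10, 5^8 ≡ 10² = 100 ≡ 18, 5^16 ≡ 18² = 324 ≡ 37, 5^32 ≡ 37² = 1369 ≡ 16. Since 36 = 32 + 4, 5^36 ≡ 16·10: 16·10 = 160 ≡ 37. So 5^36 ≡ 37 (mod 41).
So ψ(4) = ψ(5) = 37 while 4 ≠ 5, hence ψ is not injective.
A non-injective map from the 41-element set ℤ_{41} to itself takes at most 40 distinct values, so it cannot be surjective. Therefore ψ is not surjective.
Since ψ is not surjective, we determine |image(ψ)|. Computing x^36 mod 41 for each x (by repeated squaring, reducing mod 41 at every step), the values ψ(0), ψ(1), …, ψ(40) are: 0, 1, 18, 40, 37, 37, 23, 25, 10, 1, 10, 31, 4, 23, 40, 4, 16, 31, 18, 25, 16, 16, 25, 18, 31, 16, 4, 40, 23, 4, 31, 10, 1, 10, 25, 23, 37, 37, 40, 18, 1.
The distinct values are {0, 1, 4, 10, 16, 18, 23, 25, 31, 37, 40}; there are 11 of them.

11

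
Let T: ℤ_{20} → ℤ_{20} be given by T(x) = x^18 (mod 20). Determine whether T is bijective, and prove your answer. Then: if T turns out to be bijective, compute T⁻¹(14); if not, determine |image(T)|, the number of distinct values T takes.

T(4): Repeated squaring mod 20: 4^1 ≡ 4, 4^2 ≡ 4² = 16, 4^4 ≡ 16² = 256 ≡ 16, 4^8 ≡ 16² = 256 ≡ 16, 4^16 ≡ 16² = 256 ≡ 16. Since 18 = 16 + 2, 4^18 ≡ 16·16: 16·16 = 256 ≡ 16. So 4^18 ≡ 16 (mod 20).
T(6): Repeated squaring mod 20: 6^1 ≡ 6, 6^2 ≡ 6² = 36 ≡ 16, 6^4 ≡ 16² = 256 ≡ 16, 6^8 ≡ 16² = 256 ≡ 16, 6^16 ≡ 16² = 256 ≡ 16. Since 18 = 16 + 2, 6^18 ≡ 16·16: 16·16 = 256 ≡ 16. So 6^18 ≡ 16 (mod 20).
So T(4) = T(6) = 16 while 4 ≠ 6, therefore T is not injective, hence not bijective.
Since T is not bijective, we determine |image(T)|. Computing x^18 mod 20 for each x (by repeated squaring, reducing mod 20 at every step), the values T(0), T(1), …, T(19) are: 0, 1, 4, 9, 16, 5, 16, 9, 4, 1, 0, 1, 4, 9, 16, 5, 16, 9, 4, 1.
The distinct values are {0, 1, 4, 5, 9, 16}; there are 6 of them.

6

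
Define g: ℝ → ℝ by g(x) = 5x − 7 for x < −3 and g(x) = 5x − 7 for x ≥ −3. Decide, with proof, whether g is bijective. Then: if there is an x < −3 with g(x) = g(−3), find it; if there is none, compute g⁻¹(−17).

Both pieces are strictly increasing (slopes 5 and 5), so each is injective on its own interval.
The left piece maps (−∞, −3) onto (−∞, −22); the right piece maps [−3, ∞) onto [−22, ∞).
Since −22 = −22, the images partition ℝ: g is injective and surjective, hence bijective.
Because the two images are disjoint, no x < −3 has g(x) = g(−3), so we compute g⁻¹(−17): −17 lies in [−22, ∞), so solve 5x − 7 = −17: x = (−17 + 7)/5 = −2.

-2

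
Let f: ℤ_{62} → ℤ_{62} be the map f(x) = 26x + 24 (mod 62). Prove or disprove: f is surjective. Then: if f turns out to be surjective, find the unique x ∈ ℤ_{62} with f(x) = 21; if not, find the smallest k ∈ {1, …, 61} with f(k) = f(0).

Recall that surjectivity means every element of the codomain has a preimage under f.
Since gcd(26, 62) = 2, we have 26x ≡ 0 (mod 2) for all x, so f(x) ≡ 0 (mod 2).
But 1 ≢ 0 (mod 2), so 1 ∈ ℤ_{62} has no preimage. Hence f is not surjective.
Since f is not surjective, we find the least positive k with f(k) = f(0): this means 26k ≡ 0 (mod 62), i.e. 62 ∣ 26k. Since gcd(26, 62) = 2, dividing through by 2 this holds exactly when 31 ∣ 13k, and as gcd(13, 31) = 1, exactly when 31 ∣ k.
The smallest positive such k is 31.

31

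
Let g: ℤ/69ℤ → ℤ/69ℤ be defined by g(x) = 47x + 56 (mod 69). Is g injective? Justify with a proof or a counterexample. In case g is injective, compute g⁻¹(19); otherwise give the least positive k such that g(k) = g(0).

Suppose g(s) = g(t) in ℤ/69ℤ. Then 47s + 56 ≡ 47t + 56 (mod 69), so 47(s − t) ≡ 0 (mod 69).
Since gcd(47, 69) = 1, 47 is invertible modulo 69, hence s − t ≡ 0 (mod 69), i.e. s = t.
So g is injective.
We now compute 47⁻¹ mod 69 explicitly. Euclid's algorithm: 69 = 1·47 + 22, 47 = 2·22 + 3, 22 = 7·3 + 1; back-substituting gives 1 = 47·47 − 32·69, so 47⁻¹ ≡ 47 (mod 69).
Since g is injective, we compute g⁻¹(19): solve 47x + 56 ≡ 19 (mod 69), i.e. 47x ≡ 32 (mod 69).
Multiplying by 47⁻¹ = 47 gives x ≡ 47·32 = 1504 = 21·69 + 55 ≡ 55 (mod 69).
Check: g(55) = 47·55 + 56 = 2641 = 38·69 + 19 ≡ 19 (mod 69).

55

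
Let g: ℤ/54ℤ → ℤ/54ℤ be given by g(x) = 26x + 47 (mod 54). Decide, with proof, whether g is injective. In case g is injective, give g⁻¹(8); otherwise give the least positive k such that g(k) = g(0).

27

We have gcd(26, 54) = 2 > 1. Taking u = 0 and v = 27: g(0) = 47 and g(27) = 26·27 + 47 = 749 ≡ 47 (mod 54).
So g(0) = g(27) while 0 ≠ 27, hence g is not injective.
Since g is not injective, we find the least positive k with g(k) = g(0): this means 26k ≡ 0 (mod 54), i.e. 54 ∣ 26k. Since gcd(26, 54) = 2, dividing through by 2 this holds exactly when 27 ∣ 13k, and as gcd(13, 27) = 1, exactly when 27 ∣ k.
The smallest positive such k is 27.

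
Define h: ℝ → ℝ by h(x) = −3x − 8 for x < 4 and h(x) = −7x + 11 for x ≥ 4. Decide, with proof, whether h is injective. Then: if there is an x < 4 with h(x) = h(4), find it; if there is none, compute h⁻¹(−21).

Both pieces are strictly decreasing (slopes −3 and −7), so each is injective on its own interval.
The left piece maps (−∞, 4) onto (−20, ∞); the right piece maps [4, ∞) onto (−∞, −17].
These images overlap. In particular h(4) = −17 (right piece), and solving −3x − 8 = −17 on the left piece gives x = 3 < 4.
So h(3) = h(4) with 3 ≠ 4, and h is not injective. This x = 3 is the requested value below 4.

3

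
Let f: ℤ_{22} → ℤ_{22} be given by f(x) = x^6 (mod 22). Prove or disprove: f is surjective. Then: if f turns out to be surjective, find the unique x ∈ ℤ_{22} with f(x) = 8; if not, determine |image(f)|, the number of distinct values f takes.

12

f(10): Repeated squaring mod 22: 10^1 ≡ 10, 10^2 ≡ 10² = 100 ≡ 12, 10^4 ≡ 12² = 144 ≡ 12. Since 6 = 4 + 2, 10^6 ≡ 12·12: 12·12 = 144 ≡ 12. So 10^6 ≡ 12 (mod 22).
f(12): Repeated squaring mod 22: 12^1 ≡ 12, 12^2 ≡ 12² = 144 ≡ 12, 12^4 ≡ 12² = 144 ≡ 12. Since 6 = 4 + 2, 12^6 ≡ 12·12: 12·12 = 144 ≡ 12. So 12^6 ≡ 12 (mod 22).
So f(10) = f(12) = 12 while 10 ≠ 12, therefore f is not injective.
A non-injective map from the 22-element set ℤ_{22} to itself takes at most 21 distinct values, so it cannot be surjective. So f is not surjective.
Since f is not surjective, we determine |image(f)|. Computing x^6 mod 22 for each x (by repeated squaring, reducing mod 22 at every step), the values f(0), f(1), …, f(21) are: 0, 1, 20, 3, 4, 5, 16, 15, 14, 9, 12, 11, 12, 9, 14, 15, 16, 5, 4, 3, 20, 1.
The distinct values are {0, 1, 3, 4, 5, 9, 11, 12, 14, 15, 16, 20}; there are 12 of them.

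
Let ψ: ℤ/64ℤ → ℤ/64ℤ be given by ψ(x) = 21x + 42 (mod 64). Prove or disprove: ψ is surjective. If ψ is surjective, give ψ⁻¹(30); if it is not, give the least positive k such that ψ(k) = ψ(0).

36

Since gcd(21, 64) = 1, 21 is invertible modulo 64. Euclid's algorithm: 64 = 3·21 + 1; back-substituting gives 1 = 61·21 − 20·64, so 21⁻¹ ≡ 61 (mod 64).
Then y ↦ 61(y − 42) is a two-sided inverse to ψ, so every y ∈ ℤ/64ℤ has a preimage.
Hence ψ is surjective.
Since ψ is surjective, we compute ψ⁻¹(30): solve 21x + 42 ≡ 30 (mod 64), i.e. 21x ≡ 52 (mod 64).
Multiplying by 21⁻¹ = 61 gives x ≡ 61·52 = 3172 = 49·64 + 36 ≡ 36 (mod 64).
Check: ψ(36) = 21·36 + 42 = 798 = 12·64 + 30 ≡ 30 (mod 64).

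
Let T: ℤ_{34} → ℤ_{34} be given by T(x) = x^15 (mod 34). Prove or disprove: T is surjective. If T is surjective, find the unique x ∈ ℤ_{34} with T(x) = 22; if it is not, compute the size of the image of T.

Computing x^15 mod 34 for each x (by repeated squaring, reducing mod 34 at every step), the values T(0), T(1), …, T(33) are: 0, 1, 26, 23, 30, 7, 20, 5, 32, 19, 12, 31, 10, 21, 28, 25, 16, 17, 18, 9, 6, 13, 24, 3, 22, 15, 2, 29, 14, 27, 4, 11, 8, 33.
Every element of ℤ_{34} appears exactly once in this list, so T is a bijection, and in particular surjective.
Since T is surjective, we read off the preimage of 22 from the same table: T(24) = 22, so T⁻¹(22) = 24.

24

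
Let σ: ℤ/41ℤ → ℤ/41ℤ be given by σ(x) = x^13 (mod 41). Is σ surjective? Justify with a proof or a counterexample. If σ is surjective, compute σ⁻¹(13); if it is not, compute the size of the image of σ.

12

Since 41 is prime, the nonzero elements of ℤ/41ℤ form a cyclic group of order 40.
As gcd(13, 40) = 1, raising to the 13th power is a bijection on this group: if a^13 ≡ b^13 then (ab^{−1})^13 = 1, and the only element of order dividing gcd(13, 40) = 1 is 1, so a = b.
With σ(0) = 0 this makes σ injective on all of ℤ/41ℤ, hence bijective (finite equal-size domain and codomain). In particular σ is surjective.
Since σ is surjective, we find the preimage of 13. The inverse of x ↦ x^13 on (ℤ/41ℤ)^× is x ↦ x^37, because 13·37 = 481 = 12·40 + 1 ≡ 1 (mod 40) and x^{40} = 1 for x ≠ 0 (Fermat). So σ⁻¹(13) = 13^37 mod 41.
Repeated squaring mod 41: 13^1 ≡ 13, 13^2 ≡ 13² = 169 ≡ 5, 13^4 ≡ 5² = 25, 13^8 ≡ 25² = 625 ≡ 10, 13^16 ≡ 10² = 100 ≡ 18, 13^32 ≡ 18² = 324 ≡ 37. Since 37 = 32 + 4 + 1, 13^37 ≡ 37·25·13: 37·25 = 925 ≡ 23, then 23·13 = 299 ≡ 12. So 13^37 ≡ 12 (mod 41).
Hence σ⁻¹(13) = 12.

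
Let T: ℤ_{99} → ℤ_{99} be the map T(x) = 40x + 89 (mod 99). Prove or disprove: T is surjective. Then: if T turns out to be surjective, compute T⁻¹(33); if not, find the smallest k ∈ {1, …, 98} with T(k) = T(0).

Since gcd(40, 99) = 1, 40 is invertible modulo 99. Euclid's algorithm: 99 = 2·40 + 19, 40 = 2·19 + 2, 19 = 9·2 + 1; back-substituting gives 1 = 52·40 − 21·99, so 40⁻¹ ≡ 52 (mod 99).
Then y ↦ 52(y − 89) is a two-sided inverse to T, so every y ∈ ℤ_{99} has a preimage.
Therefore T is surjective.
Since T is surjective, we compute T⁻¹(33): solve 40x + 89 ≡ 33 (mod 99), i.e. 40x ≡ 43 (mod 99).
Multiplying by 40⁻¹ = 52 gives x ≡ 52·43 = 2236 = 22·99 + 58 ≡ 58 (mod 99).
Check: T(58) = 40·58 + 89 = 2409 = 24·99 + 33 ≡ 33 (mod 99).

58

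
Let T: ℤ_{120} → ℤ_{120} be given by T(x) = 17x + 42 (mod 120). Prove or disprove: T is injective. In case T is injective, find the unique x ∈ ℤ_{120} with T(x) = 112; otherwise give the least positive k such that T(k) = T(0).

110

If T(a) = T(b), then 17a ≡ 17b (mod 120). Because gcd(17, 120) = 1, we may cancel 17 to get a ≡ b (mod 120).
Hence T is injective.
We now compute 17⁻¹ mod 120 explicitly. Euclid's algorithm: 120 = 7·17 + 1; back-substituting gives 1 = 113·17 − 16·120, so 17⁻¹ ≡ 113 (mod 120).
Since T is injective, we find T⁻¹(112): we need 17x ≡ 112 − 42 ≡ 70 (mod 120). Using 17⁻¹ = 113: x ≡ 113·70 = 7910 = 65·120 + 110, so x = 110.
Check: T(110) = 17·110 + 42 = 1912 = 15·120 + 112 ≡ 112 (mod 120).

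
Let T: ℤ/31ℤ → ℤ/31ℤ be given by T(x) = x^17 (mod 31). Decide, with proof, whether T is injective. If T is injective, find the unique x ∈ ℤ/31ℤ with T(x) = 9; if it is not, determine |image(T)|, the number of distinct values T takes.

Since 31 is prime, the nonzero elements of ℤ/31ℤ form a cyclic group of order 30.
As gcd(17, 30) = 1, raising to the 17th power is a bijection on this group: if x_1^17 ≡ x_2^17 then (x_1x_2^{−1})^17 = 1, and the only element of order dividing gcd(17, 30) = 1 is 1, so x_1 = x_2.
With T(0) = 0 this makes T injective on all of ℤ/31ℤ, hence bijective (finite equal-size domain and codomain). In particular T is injective.
Since T is injective, we find the preimage of 9. The inverse of x ↦ x^17 on (ℤ/31ℤ)^× is x ↦ x^23, because 17·23 = 391 = 13·30 + 1 ≡ 1 (mod 30) and x^{30} = 1 for x ≠ 0 (Fermat). So T⁻¹(9) = 9^23 mod 31.
Repeated squaring mod 31: 9^1 ≡ 9, 9^2 ≡ 9² = 81 ≡ 19, 9^4 ≡ 19² = 361 ≡ 20, 9^8 ≡ 20² = 400 ≡ 28, 9^16 ≡ 28² = 784 ≡ 9. Since 23 = 16 + 4 + 2 + 1, 9^23 ≡ 9·20·19·9: 9·20 = 180 ≡ 25, then 25·19 = 475 ≡ 10, then 10·9 = 90 ≡ 28. So 9^23 ≡ 28 (mod 31).
Hence T⁻¹(9) = 28.

28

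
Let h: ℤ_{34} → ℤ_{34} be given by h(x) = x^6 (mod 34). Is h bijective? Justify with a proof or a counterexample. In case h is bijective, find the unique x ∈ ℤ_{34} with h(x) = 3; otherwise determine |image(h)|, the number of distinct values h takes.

h(16): Repeated squaring mod 34: 16^1 ≡ 16, 16^2 ≡ 16² = 256 ≡ 18, 16^4 ≡ 18² = 324 ≡ 18. Since 6 = 4 + 2, 16^6 ≡ 18·18: 18·18 = 324 ≡ 18. So 16^6 ≡ 18 (mod 34).
h(18): Repeated squaring mod 34: 18^1 ≡ 18, 18^2 ≡ 18² = 324 ≡ 18, 18^4 ≡ 18² = 324 ≡ 18. Since 6 = 4 + 2, 18^6 ≡ 18·18: 18·18 = 324 ≡ 18. So 18^6 ≡ 18 (mod 34).
So h(16) = h(18) = 18 while 16 ≠ 18, hence h is not injective, hence not bijective.
Since h is not bijective, we determine |image(h)|. Computing x^6 mod 34 for each x (by repeated squaring, reducing mod 34 at every step), the values h(0), h(1), …, h(33) are: 0, 1, 30, 15, 16, 19, 8, 9, 4, 21, 26, 25, 2, 33, 32, 13, 18, 17, 18, 13, 32, 33, 2, 25, 26, 21, 4, 9, 8, 19, 16, 15, 30, 1.
The distinct values are {0, 1, 2, 4, 8, 9, 13, 15, 16, 17, 18, 19, 21, 25, 26, 30, 32, 33}; there are 18 of them.

18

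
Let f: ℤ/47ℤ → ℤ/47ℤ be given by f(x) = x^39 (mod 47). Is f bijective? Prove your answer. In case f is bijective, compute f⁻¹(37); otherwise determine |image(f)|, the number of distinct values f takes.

9

Since 47 is prime, the nonzero elements of ℤ/47ℤ form a cyclic group of order 46.
As gcd(39, 46) = 1, raising to the 39th power is a bijection on this group: if u^39 ≡ v^39 then (uv^{−1})^39 = 1, and the only element of order dividing gcd(39, 46) = 1 is 1, so u = v.
With f(0) = 0 this makes f injective on all of ℤ/47ℤ, hence bijective (finite equal-size domain and codomain). In particular f is bijective.
Since f is bijective, we find the preimage of 37. The inverse of x ↦ x^39 on (ℤ/47ℤ)^× is x ↦ x^13, because 39·13 = 507 = 11·46 + 1 ≡ 1 (mod 46) and x^{46} = 1 for x ≠ 0 (Fermat). So f⁻¹(37) = 37^13 mod 47.
Repeated squaring mod 47: 37^1 ≡ 37, 37^2 ≡ 37² = 1369 ≡ 6, 37^4 ≡ 6² = 36, 37^8 ≡ 36² = 1296 ≡ 27. Since 13 = 8 + 4 + 1, 37^13 ≡ 27·36·37: 27·36 = 972 ≡ 32, then 32·37 = 1184 ≡ 9. So 37^13 ≡ 9 (mod 47).
Hence f⁻¹(37) = 9.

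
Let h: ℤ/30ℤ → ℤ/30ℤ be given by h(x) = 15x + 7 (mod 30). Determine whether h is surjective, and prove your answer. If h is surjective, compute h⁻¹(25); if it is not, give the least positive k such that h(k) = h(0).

2

Since gcd(15, 30) = 15, we have 15x ≡ 0 (mod 15) for all x, so h(x) ≡ 7 (mod 15).
But 0 ≢ 7 (mod 15), so 0 ∈ ℤ/30ℤ has no preimage. Therefore h is not surjective.
Since h is not surjective, we find the least positive k with h(k) = h(0): this means 15k ≡ 0 (mod 30), i.e. 30 ∣ 15k. Since gcd(15, 30) = 15, dividing through by 15 this holds exactly when 2 ∣ k.
The smallest positive such k is 2.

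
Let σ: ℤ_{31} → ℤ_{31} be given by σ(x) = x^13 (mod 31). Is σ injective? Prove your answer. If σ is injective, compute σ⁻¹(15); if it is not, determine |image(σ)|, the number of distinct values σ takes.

Since 31 is prime, the nonzero elements of ℤ_{31} form a cyclic group of order 30.
As gcd(13, 30) = 1, raising to the 13th power is a bijection on this group: if u^13 ≡ v^13 then (uv^{−1})^13 = 1, and the only element of order dividing gcd(13, 30) = 1 is 1, so u = v.
With σ(0) = 0 this makes σ injective on all of ℤ_{31}, hence bijective (finite equal-size domain and codomain). In particular σ is injective.
Since σ is injective, we find the preimage of 15. The inverse of x ↦ x^13 on (ℤ_{31})^× is x ↦ x^7, because 13·7 = 91 = 3·30 + 1 ≡ 1 (mod 30) and x^{30} = 1 for x ≠ 0 (Fermat). So σ⁻¹(15) = 15^7 mod 31.
Repeated squaring mod 31: 15^1 ≡ 15, 15^2 ≡ 15² = 225 ≡ 8, 15^4 ≡ 8² = 64 ≡ 2. Since 7 = 4 + 2 + 1, 15^7 ≡ 2·8·15: 2·8 = 16, then 16·15 = 240 ≡ 23. So 15^7 ≡ 23 (mod 31).
Hence σ⁻¹(15) = 23.

23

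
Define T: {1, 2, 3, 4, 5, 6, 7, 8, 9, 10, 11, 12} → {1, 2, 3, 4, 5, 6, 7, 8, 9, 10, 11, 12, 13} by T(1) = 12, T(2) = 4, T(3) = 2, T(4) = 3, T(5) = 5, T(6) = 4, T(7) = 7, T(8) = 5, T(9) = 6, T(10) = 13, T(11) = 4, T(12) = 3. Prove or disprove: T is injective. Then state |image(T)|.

8

T(2) = 4 = T(6) with 2 ≠ 6, so T is not injective.
The image of T is {2, 3, 4, 5, 6, 7, 12, 13}, which has 8 elements.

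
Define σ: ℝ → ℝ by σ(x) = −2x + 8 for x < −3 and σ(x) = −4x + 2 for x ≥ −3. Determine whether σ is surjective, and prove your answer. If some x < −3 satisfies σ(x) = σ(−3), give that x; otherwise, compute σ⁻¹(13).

-11/4

Both pieces are strictly decreasing (slopes −2 and −4), so each is injective on its own interval.
The left piece maps (−∞, −3) onto (14, ∞); the right piece maps [−3, ∞) onto (−∞, 14].
These images together cover ℝ, so σ is surjective.
Because the two images are disjoint, no x < −3 has σ(x) = σ(−3), so we compute σ⁻¹(13): 13 lies in (−∞, 14], so solve −4x + 2 = 13: x = (13 − 2)/(−4) = −11/4.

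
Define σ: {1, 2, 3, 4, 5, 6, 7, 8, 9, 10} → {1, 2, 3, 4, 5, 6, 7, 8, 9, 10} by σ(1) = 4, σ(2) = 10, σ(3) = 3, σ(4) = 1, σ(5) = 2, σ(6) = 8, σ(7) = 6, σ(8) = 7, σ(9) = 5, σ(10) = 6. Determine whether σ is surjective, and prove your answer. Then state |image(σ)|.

9

No element maps to 9, so σ is not surjective.
The image of σ is {1, 2, 3, 4, 5, 6, 7, 8, 10}, which has 9 elements.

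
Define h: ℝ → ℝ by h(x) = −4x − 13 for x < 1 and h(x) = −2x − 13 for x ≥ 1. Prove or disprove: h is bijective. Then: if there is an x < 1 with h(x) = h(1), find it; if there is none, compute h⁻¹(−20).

1/2

Both pieces are strictly decreasing (slopes −4 and −2), so each is injective on its own interval.
The left piece maps (−∞, 1) onto (−17, ∞); the right piece maps [1, ∞) onto (−∞, −15].
These images overlap. In particular h(1) = −15 (right piece), and solving −4x − 13 = −15 on the left piece gives x = 1/2 < 1.
So h(1/2) = h(1) with 1/2 ≠ 1, and h is not injective, hence not bijective. This x = 1/2 is the requested value below 1.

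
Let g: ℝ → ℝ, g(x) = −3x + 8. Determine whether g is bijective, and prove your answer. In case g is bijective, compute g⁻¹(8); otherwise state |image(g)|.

0

Suppose g(u) = g(v). Then −3u + 8 = −3v + 8, so −3u = −3v, thus u = v.
For any y ∈ ℝ, x = (y − 8)/(−3) satisfies g(x) = y.
Hence g is bijective.
Since g is bijective, we compute g⁻¹(8) = (8 − 8)/(−3) = 0.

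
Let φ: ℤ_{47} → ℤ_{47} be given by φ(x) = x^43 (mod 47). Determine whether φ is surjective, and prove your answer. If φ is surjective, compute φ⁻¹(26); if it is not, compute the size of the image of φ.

15

Since 47 is prime, the nonzero elements of ℤ_{47} form a cyclic group of order 46.
As gcd(43, 46) = 1, raising to the 43rd power is a bijection on this group: if u^43 ≡ v^43 then (uv^{−1})^43 = 1, and the only element of order dividing gcd(43, 46) = 1 is 1, so u = v.
With φ(0) = 0 this makes φ injective on all of ℤ_{47}, hence bijective (finite equal-size domain and codomain). In particular φ is surjective.
Since φ is surjective, we find the preimage of 26. The inverse of x ↦ x^43 on (ℤ_{47})^× is x ↦ x^15, because 43·15 = 645 = 14·46 + 1 ≡ 1 (mod 46) and x^{46} = 1 for x ≠ 0 (Fermat). So φ⁻¹(26) = 26^15 mod 47.
Repeated squaring mod 47: 26^1 ≡ 26, 26^2 ≡ 26² = 676 ≡ 18, 26^4 ≡ 18² = 324 ≡ 42, 26^8 ≡ 42² = 1764 ≡ 25. Since 15 = 8 + 4 + 2 + 1, 26^15 ≡ 25·42·18·26: 25·42 = 1050 ≡ 16, then 16·18 = 288 ≡ 6, then 6·26 = 156 ≡ 15. So 26^15 ≡ 15 (mod 47).
Hence φ⁻¹(26) = 15.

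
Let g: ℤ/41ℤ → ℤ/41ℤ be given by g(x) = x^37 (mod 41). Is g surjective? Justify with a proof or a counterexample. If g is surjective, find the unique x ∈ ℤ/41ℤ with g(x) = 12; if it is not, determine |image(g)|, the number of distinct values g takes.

13

Since 41 is prime, the nonzero elements of ℤ/41ℤ form a cyclic group of order 40.
As gcd(37, 40) = 1, raising to the 37th power is a bijection on this group: if u^37 ≡ v^37 then (uv^{−1})^37 = 1, and the only element of order dividing gcd(37, 40) = 1 is 1, so u = v.
With g(0) = 0 this makes g injective on all of ℤ/41ℤ, hence bijective (finite equal-size domain and codomain). In particular g is surjective.
Since g is surjective, we find the preimage of 12. The inverse of x ↦ x^37 on (ℤ/41ℤ)^× is x ↦ x^13, because 37·13 = 481 = 12·40 + 1 ≡ 1 (mod 40) and x^{40} = 1 for x ≠ 0 (Fermat). So g⁻¹(12) = 12^13 mod 41.
Repeated squaring mod 41: 12^1 ≡ 12, 12^2 ≡ 12² = 144 ≡ 21, 12^4 ≡ 21² = 441 ≡ 31, 12^8 ≡ 31² = 961 ≡ 18. Since 13 = 8 + 4 + 1, 12^13 ≡ 18·31·12: 18·31 = 558 ≡ 25, then 25·12 = 300 ≡ 13. So 12^13 ≡ 13 (mod 41).
Hence g⁻¹(12) = 13.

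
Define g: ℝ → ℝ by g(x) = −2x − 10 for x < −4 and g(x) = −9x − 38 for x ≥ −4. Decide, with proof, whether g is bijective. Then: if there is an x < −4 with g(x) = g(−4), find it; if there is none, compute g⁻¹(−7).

-31/9

Both pieces are strictly decreasing (slopes −2 and −9), so each is injective on its own interval.
The left piece maps (−∞, −4) onto (−2, ∞); the right piece maps [−4, ∞) onto (−∞, −2].
Since −2 = −2, the images partition ℝ: g is injective and surjective, hence bijective.
Because the two images are disjoint, no x < −4 has g(x) = g(−4), so we compute g⁻¹(−7): −7 lies in (−∞, −2], so solve −9x − 38 = −7: x = (−7 + 38)/(−9) = −31/9.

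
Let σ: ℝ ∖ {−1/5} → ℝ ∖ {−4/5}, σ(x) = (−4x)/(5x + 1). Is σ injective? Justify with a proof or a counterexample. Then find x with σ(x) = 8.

-2/11

Suppose σ(x_1) = σ(x_2). Cross-multiplying: (−4x_1)(5x_2 + 1) = (−4x_2)(5x_1 + 1).
Expanding both sides and cancelling the symmetric terms leaves −4·(x_1 − x_2) = 0. Since −4 ≠ 0, x_1 = x_2. Therefore σ is injective.
Solving σ(x) = 8: cross-multiplying gives −4x = 8(5x + 1), which rearranges to −44x = 8, so x = −2/11.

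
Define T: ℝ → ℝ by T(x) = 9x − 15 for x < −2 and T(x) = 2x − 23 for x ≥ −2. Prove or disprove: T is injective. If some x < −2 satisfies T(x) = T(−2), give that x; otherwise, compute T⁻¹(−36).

Both pieces are strictly increasing (slopes 9 and 2), so each is injective on its own interval.
The left piece maps (−∞, −2) onto (−∞, −33); the right piece maps [−2, ∞) onto [−27, ∞).
These images are disjoint, so no value is attained by both pieces. Hence T is injective.
Because the two images are disjoint, no x < −2 has T(x) = T(−2), so we compute T⁻¹(−36): −36 lies in (−∞, −33), so solve 9x − 15 = −36: x = (−36 + 15)/9 = −7/3.

-7/3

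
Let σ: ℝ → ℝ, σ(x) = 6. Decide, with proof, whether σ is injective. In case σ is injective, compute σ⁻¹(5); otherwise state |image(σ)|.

Recall: σ is injective if σ(a) = σ(b) implies a = b.
σ(0) = 6 = σ(1) with 0 ≠ 1, so σ is not injective.
Since σ is not injective, we state |image(σ)|: the image of σ is {6}, which has 1 element.

1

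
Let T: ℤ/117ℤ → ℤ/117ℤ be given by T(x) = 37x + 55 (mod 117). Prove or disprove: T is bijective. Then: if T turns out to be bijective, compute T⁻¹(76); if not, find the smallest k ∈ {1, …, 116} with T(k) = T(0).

Suppose T(s) = T(t) in ℤ/117ℤ. Then 37s + 55 ≡ 37t + 55 (mod 117), hence 37(s − t) ≡ 0 (mod 117).
Since gcd(37, 117) = 1, 37 is invertible modulo 117, therefore s − t ≡ 0 (mod 117), i.e. s = t.
We now compute 37⁻¹ mod 117 explicitly. Euclid's algorithm: 117 = 3·37 + 6, 37 = 6·6 + 1; back-substituting gives 1 = 19·37 − 6·117, so 37⁻¹ ≡ 19 (mod 117).
For any y ∈ ℤ/117ℤ, x = 19(y − 55) mod 117 satisfies T(x) = 37·19(y − 55) + 55 ≡ y (since 37·19 ≡ 1 mod 117). So every y has a preimage.
So T is bijective.
Since T is bijective, we compute T⁻¹(76): solve 37x + 55 ≡ 76 (mod 117), i.e. 37x ≡ 21 (mod 117).
Multiplying by 37⁻¹ = 19 gives x ≡ 19·21 = 399 = 3·117 + 48 ≡ 48 (mod 117).
Check: T(48) = 37·48 + 55 = 1831 = 15·117 + 76 ≡ 76 (mod 117).

48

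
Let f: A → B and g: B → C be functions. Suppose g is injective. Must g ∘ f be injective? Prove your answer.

not injective

No. Take A = {0, 1}, B = C = {0, 1, 2}, f(0) = f(1) = 0, and g = identity (injective).
Then (g ∘ f)(0) = (g ∘ f)(1) = 0 with 0 ≠ 1, so g ∘ f is not injective.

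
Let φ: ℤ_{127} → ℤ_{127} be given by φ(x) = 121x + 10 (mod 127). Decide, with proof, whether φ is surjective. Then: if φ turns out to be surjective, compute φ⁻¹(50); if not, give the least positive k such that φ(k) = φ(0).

Recall that φ is surjective if every y in the codomain equals φ(x) for some x in the domain.
Since gcd(121, 127) = 1, 121 is invertible modulo 127. Euclid's algorithm: 127 = 1·121 + 6, 121 = 20·6 + 1; back-substituting gives 1 = 21·121 − 20·127, so 121⁻¹ ≡ 21 (mod 127).
For any y ∈ ℤ_{127}, x = 21(y − 10) mod 127 satisfies φ(x) = 121·21(y − 10) + 10 ≡ y (since 121·21 ≡ 1 mod 127). So every y has a preimage.
So φ is surjective.
Since φ is surjective, we find φ⁻¹(50): we need 121x ≡ 50 − 10 ≡ 40 (mod 127). Using 121⁻¹ = 21: x ≡ 21·40 = 840 = 6·127 + 78, so x = 78.
Check: φ(78) = 121·78 + 10 = 9448 = 74·127 + 50 ≡ 50 (mod 127).

78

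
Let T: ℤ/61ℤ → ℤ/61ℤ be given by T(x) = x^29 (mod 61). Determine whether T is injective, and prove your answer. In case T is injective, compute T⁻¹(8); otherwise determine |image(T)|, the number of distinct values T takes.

38

Since 61 is prime, the nonzero elements of ℤ/61ℤ form a cyclic group of order 60.
As gcd(29, 60) = 1, raising to the 29th power is a bijection on this group: if u^29 ≡ v^29 then (uv^{−1})^29 = 1, and the only element of order dividing gcd(29, 60) = 1 is 1, so u = v.
With T(0) = 0 this makes T injective on all of ℤ/61ℤ, hence bijective (finite equal-size domain and codomain). In particular T is injective.
Since T is injective, we find the preimage of 8. The inverse of x ↦ x^29 on (ℤ/61ℤ)^× is x ↦ x^29, because 29·29 = 841 = 14·60 + 1 ≡ 1 (mod 60) and x^{60} = 1 for x ≠ 0 (Fermat). So T⁻¹(8) = 8^29 mod 61.
Repeated squaring mod 61: 8^1 ≡ 8, 8^2 ≡ 8² = 64 ≡ 3, 8^4 ≡ 3² = 9, 8^8 ≡ 9² = 81 ≡ 20, 8^16 ≡ 20² = 400 ≡ 34. Since 29 = 16 + 8 + 4 + 1, 8^29 ≡ 34·20·9·8: 34·20 = 680 ≡ 9, then 9·9 = 81 ≡ 20, then 20·8 = 160 ≡ 38. So 8^29 ≡ 38 (mod 61).
Hence T⁻¹(8) = 38.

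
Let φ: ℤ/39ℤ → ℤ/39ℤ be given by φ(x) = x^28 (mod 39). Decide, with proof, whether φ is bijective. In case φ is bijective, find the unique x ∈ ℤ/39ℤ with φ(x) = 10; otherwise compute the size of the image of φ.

8

φ(1) = 1^28 = 1.
φ(5): Repeated squaring mod 39: 5^1 ≡ 5, 5^2 ≡ 5² = 25, 5^4 ≡ 25² = 625 ≡ 1, 5^8 ≡ 1² = 1, 5^16 ≡ 1² = 1. Since 28 = 16 + 8 + 4, 5^28 ≡ 1·1·1: 1·1 = 1, then 1·1 = 1. So 5^28 ≡ 1 (mod 39).
So φ(1) = φ(5) = 1 while 1 ≠ 5, thus φ is not injective, hence not bijective.
Since φ is not bijective, we determine |image(φ)|. Computing x^28 mod 39 for each x (by repeated squaring, reducing mod 39 at every step), the values φ(0), φ(1), …, φ(38) are: 0, 1, 16, 3, 22, 1, 9, 22, 1, 9, 16, 16, 27, 13, 1, 3, 16, 22, 27, 22, 22, 27, 22, 16, 3, 1, 13, 27, 16, 16, 9, 1, 22, 9, 1, 22, 3, 16, 1.
The distinct values are {0, 1, 3, 9, 13, 16, 22, 27}; there are 8 of them.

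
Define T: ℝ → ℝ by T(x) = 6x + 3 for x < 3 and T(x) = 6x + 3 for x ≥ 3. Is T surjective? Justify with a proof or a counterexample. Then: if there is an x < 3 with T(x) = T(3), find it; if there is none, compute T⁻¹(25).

Both pieces are strictly increasing (slopes 6 and 6), so each is injective on its own interval.
The left piece maps (−∞, 3) onto (−∞, 21); the right piece maps [3, ∞) onto [21, ∞).
These images together cover ℝ, so T is surjective.
Because the two images are disjoint, no x < 3 has T(x) = T(3), so we compute T⁻¹(25): 25 lies in [21, ∞), so solve 6x + 3 = 25: x = (25 − 3)/6 = 11/3.

11/3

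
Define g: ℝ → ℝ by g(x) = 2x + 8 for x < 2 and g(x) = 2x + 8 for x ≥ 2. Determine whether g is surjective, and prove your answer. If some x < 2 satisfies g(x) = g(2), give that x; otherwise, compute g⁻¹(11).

Both pieces are strictly increasing (slopes 2 and 2), so each is injective on its own interval.
The left piece maps (−∞, 2) onto (−∞, 12); the right piece maps [2, ∞) onto [12, ∞).
These images together cover ℝ, so g is surjective.
Because the two images are disjoint, no x < 2 has g(x) = g(2), so we compute g⁻¹(11): 11 lies in (−∞, 12), so solve 2x + 8 = 11: x = (11 − 8)/2 = 3/2.

3/2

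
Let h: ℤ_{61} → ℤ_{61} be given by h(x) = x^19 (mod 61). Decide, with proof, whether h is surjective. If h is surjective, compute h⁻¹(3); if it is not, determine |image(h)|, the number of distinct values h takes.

Since 61 is prime, the nonzero elements of ℤ_{61} form a cyclic group of order 60.
As gcd(19, 60) = 1, raising to the 19th power is a bijection on this group: if x_1^19 ≡ x_2^19 then (x_1x_2^{−1})^19 = 1, and the only element of order dividing gcd(19, 60) = 1 is 1, so x_1 = x_2.
With h(0) = 0 this makes h injective on all of ℤ_{61}, hence bijective (finite equal-size domain and codomain). In particular h is surjective.
Since h is surjective, we find the preimage of 3. The inverse of x ↦ x^19 on (ℤ_{61})^× is x ↦ x^19, because 19·19 = 361 = 6·60 + 1 ≡ 1 (mod 60) and x^{60} = 1 for x ≠ 0 (Fermat). So h⁻¹(3) = 3^19 mod 61.
Repeated squaring mod 61: 3^1 ≡ 3, 3^2 ≡ 3² = 9, 3^4 ≡ 9² = 81 ≡ 20, 3^8 ≡ 20² = 400 ≡ 34, 3^16 ≡ 34² = 1156 ≡ 58. Since 19 = 16 + 2 + 1, 3^19 ≡ 58·9·3: 58·9 = 522 ≡ 34, then 34·3 = 102 ≡ 41. So 3^19 ≡ 41 (mod 61).
Hence h⁻¹(3) = 41.

41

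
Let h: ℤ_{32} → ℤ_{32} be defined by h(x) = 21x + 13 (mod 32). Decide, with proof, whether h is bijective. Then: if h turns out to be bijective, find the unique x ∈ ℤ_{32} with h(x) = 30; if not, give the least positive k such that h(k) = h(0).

If h(u) = h(v), then 21u ≡ 21v (mod 32). Because gcd(21, 32) = 1, we may cancel 21 to get u ≡ v (mod 32).
We now compute 21⁻¹ mod 32 explicitly. Euclid's algorithm: 32 = 1·21 + 11, 21 = 1·11 + 10, 11 = 1·10 + 1; back-substituting gives 1 = 29·21 − 19·32, so 21⁻¹ ≡ 29 (mod 32).
For any y ∈ ℤ_{32}, x = 29(y − 13) mod 32 satisfies h(x) = 21·29(y − 13) + 13 ≡ y (since 21·29 ≡ 1 mod 32). So every y has a preimage.
Thus h is bijective.
Since h is bijective, we compute h⁻¹(30): solve 21x + 13 ≡ 30 (mod 32), i.e. 21x ≡ 17 (mod 32).
Multiplying by 21⁻¹ = 29 gives x ≡ 29·17 = 493 = 15·32 + 13 ≡ 13 (mod 32).
Check: h(13) = 21·13 + 13 = 286 = 8·32 + 30 ≡ 30 (mod 32).

13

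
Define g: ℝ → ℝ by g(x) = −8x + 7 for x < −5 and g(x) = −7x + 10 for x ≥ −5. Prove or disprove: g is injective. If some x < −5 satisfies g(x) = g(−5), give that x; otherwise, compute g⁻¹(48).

Both pieces are strictly decreasing (slopes −8 and −7), so each is injective on its own interval.
The left piece maps (−∞, −5) onto (47, ∞); the right piece maps [−5, ∞) onto (−∞, 45].
These images are disjoint, so no value is attained by both pieces. So g is injective.
Because the two images are disjoint, no x < −5 has g(x) = g(−5), so we compute g⁻¹(48): 48 lies in (47, ∞), so solve −8x + 7 = 48: x = (48 − 7)/(−8) = −41/8.

-41/8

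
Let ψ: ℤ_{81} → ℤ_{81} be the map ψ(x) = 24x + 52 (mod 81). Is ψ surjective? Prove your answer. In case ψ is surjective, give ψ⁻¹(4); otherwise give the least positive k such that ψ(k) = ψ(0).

Since gcd(24, 81) = 3, we have 24x ≡ 0 (mod 3) for all x, so ψ(x) ≡ 1 (mod 3).
But 0 ≢ 1 (mod 3), so 0 ∈ ℤ_{81} has no preimage. So ψ is not surjective.
Since ψ is not surjective, we find the least positive k with ψ(k) = ψ(0): this means 24k ≡ 0 (mod 81), i.e. 81 ∣ 24k. Since gcd(24, 81) = 3, dividing through by 3 this holds exactly when 27 ∣ 8k, and as gcd(8, 27) = 1, exactly when 27 ∣ k.
The smallest positive such k is 27.

27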